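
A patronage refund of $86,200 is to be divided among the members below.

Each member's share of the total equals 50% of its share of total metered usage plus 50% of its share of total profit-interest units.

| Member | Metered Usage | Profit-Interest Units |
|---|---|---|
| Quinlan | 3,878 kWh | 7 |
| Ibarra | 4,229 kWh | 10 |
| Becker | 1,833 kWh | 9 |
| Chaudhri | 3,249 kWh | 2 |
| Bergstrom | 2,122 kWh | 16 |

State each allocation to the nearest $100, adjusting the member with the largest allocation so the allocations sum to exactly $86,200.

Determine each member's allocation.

Totals — metered usage 15,311, profit-interest units 44.
Composite weights (50% metered usage + 50% profit-interest units): Quinlan 0.2062; Ibarra 0.2517; Becker 0.1621; Chaudhri 0.1288; Bergstrom 0.2511.
Unrounded shares: Quinlan 17,773.27; Ibarra 21,699.96; Becker 13,975.75; Chaudhri 11,104.93; Bergstrom 21,646.09.
Rounded to nearest $100: Quinlan $17,800; Ibarra $21,700; Becker $14,000; Chaudhri $11,100; Bergstrom $21,600. Sum = $86,200.
Sum already equals the total — no adjustment.

Quinlan: $17,800 · Ibarra: $21,700 · Becker: $14,000 · Chaudhri: $11,100 · Bergstrom: $21,600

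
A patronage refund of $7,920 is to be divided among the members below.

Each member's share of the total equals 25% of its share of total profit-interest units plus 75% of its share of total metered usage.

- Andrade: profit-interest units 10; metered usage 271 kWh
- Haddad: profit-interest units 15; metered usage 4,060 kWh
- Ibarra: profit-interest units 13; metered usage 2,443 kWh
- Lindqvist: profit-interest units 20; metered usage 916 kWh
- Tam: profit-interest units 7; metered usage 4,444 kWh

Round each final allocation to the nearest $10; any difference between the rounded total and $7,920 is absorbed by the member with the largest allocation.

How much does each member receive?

Profit-interest units total 65; metered usage total 12,134.
Combined weights (25% profit-interest units + 75% metered usage): Andrade 0.0552; Haddad 0.3086; Ibarra 0.2010; Lindqvist 0.1335; Tam 0.3016.
Raw shares: Andrade 437.28; Haddad 2,444.43; Ibarra 1,591.93; Lindqvist 1,057.64; Tam 2,388.72.
Rounded to nearest $10: Andrade $440; Haddad $2,440; Ibarra $1,590; Lindqvist $1,060; Tam $2,390. Sum = $7,920.
Rounded total matches; no reconciliation needed.

Andrade: $440 · Haddad: $2,440 · Ibarra: $1,590 · Lindqvist: $1,060 · Tam: $2,390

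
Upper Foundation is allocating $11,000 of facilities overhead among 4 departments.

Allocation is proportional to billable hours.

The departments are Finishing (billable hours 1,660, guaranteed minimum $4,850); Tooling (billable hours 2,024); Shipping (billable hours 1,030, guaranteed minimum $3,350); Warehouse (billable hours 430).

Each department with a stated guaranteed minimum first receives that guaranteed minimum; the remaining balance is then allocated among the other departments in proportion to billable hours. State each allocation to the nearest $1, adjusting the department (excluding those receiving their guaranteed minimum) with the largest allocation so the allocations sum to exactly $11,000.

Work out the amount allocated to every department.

Finishing: $4,850 | Tooling: $2,309 | Shipping: $3,350 | Warehouse: $491

Minimums first: Finishing $4,850; Shipping $3,350. Balance $2,800.
Balance split over remaining billable hours 2,454: Tooling 2,309.37 → $2,309; Warehouse 490.63 → $491.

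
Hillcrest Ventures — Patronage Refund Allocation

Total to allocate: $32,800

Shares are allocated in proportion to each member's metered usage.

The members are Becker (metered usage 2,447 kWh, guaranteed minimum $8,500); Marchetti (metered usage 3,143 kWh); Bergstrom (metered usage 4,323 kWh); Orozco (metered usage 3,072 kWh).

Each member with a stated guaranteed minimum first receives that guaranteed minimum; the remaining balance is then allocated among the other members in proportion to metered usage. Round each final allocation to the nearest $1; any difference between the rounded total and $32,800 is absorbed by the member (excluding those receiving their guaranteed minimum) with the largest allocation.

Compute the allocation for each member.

Minimums first: Becker $8,500. Remaining pool $24,300.
Remaining pool split over remaining metered usage 10,538: Marchetti 7,247.57 → $7,248; Bergstrom 9,968.58 → $9,969; Orozco 7,083.85 → $7,084.
Rounding difference −$1 applied to Bergstrom → $9,968.

Becker: $8,500; Marchetti: $7,248; Bergstrom: $9,968; Orozco: $7,084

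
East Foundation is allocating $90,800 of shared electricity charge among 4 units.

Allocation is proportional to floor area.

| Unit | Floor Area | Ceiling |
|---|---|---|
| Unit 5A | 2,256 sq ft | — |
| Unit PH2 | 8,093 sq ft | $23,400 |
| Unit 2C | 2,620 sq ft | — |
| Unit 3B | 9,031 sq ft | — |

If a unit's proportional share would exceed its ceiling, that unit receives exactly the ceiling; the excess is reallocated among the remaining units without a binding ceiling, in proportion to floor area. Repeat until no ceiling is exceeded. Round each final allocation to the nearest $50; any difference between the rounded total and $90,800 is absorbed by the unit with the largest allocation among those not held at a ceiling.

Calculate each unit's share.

Floor area total: 22,000.
Pro-rata shares before constraints: Unit 5A 9,311.13; Unit PH2 33,402.02; Unit 2C 10,813.45; Unit 3B 37,273.40.
Capped: Unit PH2 ($23,400); balance $67,400 reallocated over remaining floor area 13,907.
Shares after redistribution: Unit 5A 10,933.66 → $10,950; Unit 2C 12,697.78 → $12,700; Unit 3B 43,768.56 → $43,750.

Unit 5A: $10,950; Unit PH2: $23,400; Unit 2C: $12,700; Unit 3B: $43,750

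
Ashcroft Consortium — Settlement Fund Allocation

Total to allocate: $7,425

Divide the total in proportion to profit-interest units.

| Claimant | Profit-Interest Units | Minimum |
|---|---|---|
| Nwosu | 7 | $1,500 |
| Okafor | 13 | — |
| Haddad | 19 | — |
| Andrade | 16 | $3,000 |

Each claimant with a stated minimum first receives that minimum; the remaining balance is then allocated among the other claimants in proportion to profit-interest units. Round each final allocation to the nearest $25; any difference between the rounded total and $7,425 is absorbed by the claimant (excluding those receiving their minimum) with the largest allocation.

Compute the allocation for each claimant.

Nwosu: $1,500 | Okafor: $1,200 | Haddad: $1,725 | Andrade: $3,000

Fund the minimums — Nwosu $1,500; Andrade $3,000. Remaining pool $2,925.
Remaining pool split over remaining profit-interest units 32: Okafor 1,188.28 → $1,200; Haddad 1,736.72 → $1,725.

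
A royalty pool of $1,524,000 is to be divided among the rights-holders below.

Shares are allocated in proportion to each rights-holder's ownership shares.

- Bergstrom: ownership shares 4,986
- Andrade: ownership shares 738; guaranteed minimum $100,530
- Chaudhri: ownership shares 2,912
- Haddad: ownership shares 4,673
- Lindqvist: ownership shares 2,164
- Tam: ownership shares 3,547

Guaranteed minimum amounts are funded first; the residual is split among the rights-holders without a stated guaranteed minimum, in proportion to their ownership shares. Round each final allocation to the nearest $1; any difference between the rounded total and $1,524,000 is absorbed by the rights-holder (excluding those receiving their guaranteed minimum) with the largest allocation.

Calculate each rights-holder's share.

Bergstrom: $388,219 | Andrade: $100,530 | Chaudhri: $226,734 | Haddad: $363,848 | Lindqvist: $168,493 | Tam: $276,176

Guaranteed amounts: Andrade $100,530. Residual $1,423,470.
Residual split over remaining ownership shares 18,282: Bergstrom 388,219.09 → $388,219; Chaudhri 226,733.65 → $226,734; Haddad 363,848.34 → $363,848; Lindqvist 168,493.00 → $168,493; Tam 276,175.92 → $276,176.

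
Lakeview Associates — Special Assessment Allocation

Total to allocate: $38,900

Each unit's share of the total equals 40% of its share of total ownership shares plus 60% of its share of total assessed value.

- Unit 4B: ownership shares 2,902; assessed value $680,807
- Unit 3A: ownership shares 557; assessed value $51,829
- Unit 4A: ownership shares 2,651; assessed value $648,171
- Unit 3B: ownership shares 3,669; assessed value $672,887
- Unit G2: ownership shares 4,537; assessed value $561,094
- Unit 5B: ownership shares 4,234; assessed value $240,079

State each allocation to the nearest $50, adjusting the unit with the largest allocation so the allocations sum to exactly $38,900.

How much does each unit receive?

Unit 4B: $8,000 | Unit 3A: $900 | Unit 4A: $7,500 | Unit 3B: $8,600 | Unit G2: $8,400 | Unit 5B: $5,500

Ownership shares total 18,550; assessed value total 2,854,867.
Composite weights (40% ownership shares + 60% assessed value): Unit 4B 0.2057; Unit 3A 0.0229; Unit 4A 0.1934; Unit 3B 0.2205; Unit G2 0.2158; Unit 5B 0.1418.
Raw shares: Unit 4B 8,000.18; Unit 3A 890.95; Unit 4A 7,522.83; Unit 3B 8,578.80; Unit G2 8,392.93; Unit 5B 5,514.31.
After rounding ($50): Unit 4B $8,000; Unit 3A $900; Unit 4A $7,500; Unit 3B $8,600; Unit G2 $8,400; Unit 5B $5,500. Sum = $38,900.
Rounded total matches; no reconciliation needed.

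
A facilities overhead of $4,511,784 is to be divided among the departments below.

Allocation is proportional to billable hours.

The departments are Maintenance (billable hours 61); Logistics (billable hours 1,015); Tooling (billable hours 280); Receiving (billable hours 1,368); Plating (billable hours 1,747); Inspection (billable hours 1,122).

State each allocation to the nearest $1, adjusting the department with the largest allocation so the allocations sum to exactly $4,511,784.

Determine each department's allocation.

Maintenance: $49,208 · Logistics: $818,784 · Tooling: $225,872 · Receiving: $1,103,544 · Plating: $1,409,276 · Inspection: $905,100

Total billable hours = 5,593.
Unrounded shares: Maintenance 61/5,593 × $4,511,784 = 49,207.73; Logistics 1,015/5,593 × $4,511,784 = 818,784.33; Tooling 280/5,593 × $4,511,784 = 225,871.54; Receiving 1,368/5,593 × $4,511,784 = 1,103,543.81; Plating 1,747/5,593 × $4,511,784 = 1,409,277.07; Inspection 1,122/5,593 × $4,511,784 = 905,099.53.
At nearest $1: Maintenance $49,208; Logistics $818,784; Tooling $225,872; Receiving $1,103,544; Plating $1,409,277; Inspection $905,100. Sum = $4,511,785.
Difference $4,511,784 − $4,511,785 = −$1 applied to largest allocation (Plating): Plating becomes $1,409,276.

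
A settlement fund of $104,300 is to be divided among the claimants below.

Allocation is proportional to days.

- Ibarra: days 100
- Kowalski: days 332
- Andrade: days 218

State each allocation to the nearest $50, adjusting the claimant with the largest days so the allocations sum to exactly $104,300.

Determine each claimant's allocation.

Sum of days: 100 + 332 + 218 = 650.
Pro-rata amounts: Ibarra 16,046.15; Kowalski 53,273.23; Andrade 34,980.62.
After rounding ($50): Ibarra $16,050; Kowalski $53,250; Andrade $35,000. Sum = $104,300.
Sum already equals the total — no adjustment.

Ibarra: $16,050; Kowalski: $53,250; Andrade: $35,000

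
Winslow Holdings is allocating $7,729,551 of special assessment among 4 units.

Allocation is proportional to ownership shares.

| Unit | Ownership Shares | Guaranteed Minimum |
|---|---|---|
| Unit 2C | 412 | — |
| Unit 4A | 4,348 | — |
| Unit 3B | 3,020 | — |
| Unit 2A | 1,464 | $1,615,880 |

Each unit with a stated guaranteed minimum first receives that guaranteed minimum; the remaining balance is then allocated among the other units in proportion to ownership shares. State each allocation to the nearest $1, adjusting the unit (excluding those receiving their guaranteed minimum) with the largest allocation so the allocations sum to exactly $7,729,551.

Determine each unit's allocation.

Unit 2C: $323,757 · Unit 4A: $3,416,741 · Unit 3B: $2,373,173 · Unit 2A: $1,615,880

Guaranteed amounts: Unit 2A $1,615,880. Balance $6,113,671.
Balance split over remaining ownership shares 7,780: Unit 2C 323,757.38 → $323,757; Unit 4A 3,416,740.55 → $3,416,741; Unit 3B 2,373,173.06 → $2,373,173.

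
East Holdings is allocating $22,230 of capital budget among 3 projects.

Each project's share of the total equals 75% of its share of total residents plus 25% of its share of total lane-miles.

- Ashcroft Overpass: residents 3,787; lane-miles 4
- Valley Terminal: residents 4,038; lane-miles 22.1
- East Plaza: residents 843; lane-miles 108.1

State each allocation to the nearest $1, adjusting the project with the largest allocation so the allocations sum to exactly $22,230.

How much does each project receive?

Residents total 8,668; lane-miles total 134.2.
Combined weights (75% residents + 25% lane-miles): Ashcroft Overpass 0.3351; Valley Terminal 0.3906; East Plaza 0.2743.
Proportional shares: Ashcroft Overpass 7,449.77; Valley Terminal 8,682.11; East Plaza 6,098.12.
Rounded to nearest $1: Ashcroft Overpass $7,450; Valley Terminal $8,682; East Plaza $6,098. Sum = $22,230.
No rounding difference to absorb.

Ashcroft Overpass: $7,450 · Valley Terminal: $8,682 · East Plaza: $6,098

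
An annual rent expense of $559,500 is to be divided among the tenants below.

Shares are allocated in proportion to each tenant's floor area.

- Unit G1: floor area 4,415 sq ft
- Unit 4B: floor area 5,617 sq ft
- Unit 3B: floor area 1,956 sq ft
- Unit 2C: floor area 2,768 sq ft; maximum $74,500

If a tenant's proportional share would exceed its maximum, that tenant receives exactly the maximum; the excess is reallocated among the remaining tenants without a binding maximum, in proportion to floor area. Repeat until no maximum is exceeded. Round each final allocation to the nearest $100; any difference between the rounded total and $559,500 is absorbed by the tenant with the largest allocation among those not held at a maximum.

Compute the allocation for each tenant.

Unit G1: $178,600 · Unit 4B: $227,300 · Unit 3B: $79,100 · Unit 2C: $74,500

Combined floor area = 14,756.
Pro-rata shares before constraints: Unit G1 167,402.58; Unit 4B 212,978.55; Unit 3B 74,165.22; Unit 2C 104,953.65.
Capped: Unit 2C ($74,500); remaining pool $485,000 reallocated over remaining floor area 11,988.
Remaining shares: Unit G1 178,618.20 → $178,600; Unit 4B 227,247.66 → $227,200; Unit 3B 79,134.13 → $79,100.
Rounding difference +$100 applied to Unit 4B → $227,300.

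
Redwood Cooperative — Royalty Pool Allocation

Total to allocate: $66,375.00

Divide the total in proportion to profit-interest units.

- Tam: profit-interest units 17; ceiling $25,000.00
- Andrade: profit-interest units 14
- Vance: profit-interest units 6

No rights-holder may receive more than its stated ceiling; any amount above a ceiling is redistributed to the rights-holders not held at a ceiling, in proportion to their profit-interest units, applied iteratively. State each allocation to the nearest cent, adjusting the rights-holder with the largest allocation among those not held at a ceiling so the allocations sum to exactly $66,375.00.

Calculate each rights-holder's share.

Profit-interest units total: 37.
Unconstrained shares: Tam 30,496.6216; Andrade 25,114.8649; Vance 10,763.5135.
Cap binds for Tam ($25,000.00); residual $41,375.00 reallocated over remaining profit-interest units 20.
Shares after redistribution: Andrade 28,962.5000 → $28,962.50; Vance 12,412.5000 → $12,412.50.

Tam: $25,000.00; Andrade: $28,962.50; Vance: $12,412.50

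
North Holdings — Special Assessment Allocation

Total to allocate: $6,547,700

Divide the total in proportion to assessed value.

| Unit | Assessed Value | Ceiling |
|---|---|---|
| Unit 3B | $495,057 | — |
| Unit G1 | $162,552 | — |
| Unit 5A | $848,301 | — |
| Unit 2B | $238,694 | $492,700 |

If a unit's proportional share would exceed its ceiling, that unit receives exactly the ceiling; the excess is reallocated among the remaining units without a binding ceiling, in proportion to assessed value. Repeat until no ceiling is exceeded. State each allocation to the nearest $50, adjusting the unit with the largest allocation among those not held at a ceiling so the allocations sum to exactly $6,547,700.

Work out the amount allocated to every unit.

Combined assessed value = 1,744,604.
Pro-rata shares before constraints: Unit 3B 1,858,006.01; Unit G1 610,076.40; Unit 5A 3,183,771.48; Unit 2B 895,846.11.
Held at cap: Unit 2B ($492,700); residual $6,055,000 reallocated over remaining assessed value 1,505,910.
Redistributed shares: Unit 3B 1,990,537.37 → $1,990,550; Unit G1 653,593.08 → $653,600; Unit 5A 3,410,869.54 → $3,410,850.

Unit 3B: $1,990,550; Unit G1: $653,600; Unit 5A: $3,410,850; Unit 2B: $492,700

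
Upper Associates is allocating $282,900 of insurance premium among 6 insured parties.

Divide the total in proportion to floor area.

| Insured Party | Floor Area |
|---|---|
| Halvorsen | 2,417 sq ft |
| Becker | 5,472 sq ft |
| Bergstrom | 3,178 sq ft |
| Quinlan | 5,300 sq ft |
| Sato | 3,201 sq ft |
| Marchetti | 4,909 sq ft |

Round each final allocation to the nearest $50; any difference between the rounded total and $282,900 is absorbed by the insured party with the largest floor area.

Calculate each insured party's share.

Halvorsen: $27,950; Becker: $63,200; Bergstrom: $36,750; Quinlan: $61,250; Sato: $37,000; Marchetti: $56,750

Combined floor area = 24,477.
Proportional shares: Halvorsen 2,417/24,477 × $282,900 = 27,935.18; Becker 5,472/24,477 × $282,900 = 63,244.22; Bergstrom 3,178/24,477 × $282,900 = 36,730.65; Quinlan 5,300/24,477 × $282,900 = 61,256.28; Sato 3,201/24,477 × $282,900 = 36,996.48; Marchetti 4,909/24,477 × $282,900 = 56,737.19.
At nearest $50: Halvorsen $27,950; Becker $63,250; Bergstrom $36,750; Quinlan $61,250; Sato $37,000; Marchetti $56,750. Sum = $282,950.
Difference $282,900 − $282,950 = −$50 applied to largest floor area (Becker): Becker becomes $63,200.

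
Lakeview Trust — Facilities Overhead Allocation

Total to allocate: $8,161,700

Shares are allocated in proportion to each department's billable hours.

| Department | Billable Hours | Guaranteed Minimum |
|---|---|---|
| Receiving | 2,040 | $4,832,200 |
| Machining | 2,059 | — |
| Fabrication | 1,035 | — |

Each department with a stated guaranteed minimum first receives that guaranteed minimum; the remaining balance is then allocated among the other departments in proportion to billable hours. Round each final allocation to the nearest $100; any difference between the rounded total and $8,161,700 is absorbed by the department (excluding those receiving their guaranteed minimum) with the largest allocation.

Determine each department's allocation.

Receiving: $4,832,200; Machining: $2,215,700; Fabrication: $1,113,800

Minimums first: Receiving $4,832,200. Balance $3,329,500.
Balance split over remaining billable hours 3,094: Machining 2,215,720.91 → $2,215,700; Fabrication 1,113,779.09 → $1,113,800.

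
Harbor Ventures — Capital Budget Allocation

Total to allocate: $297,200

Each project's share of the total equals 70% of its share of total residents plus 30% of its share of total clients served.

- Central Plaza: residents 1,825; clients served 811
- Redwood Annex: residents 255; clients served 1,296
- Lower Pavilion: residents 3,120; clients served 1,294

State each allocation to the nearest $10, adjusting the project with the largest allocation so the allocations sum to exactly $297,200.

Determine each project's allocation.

Central Plaza: $94,280 | Redwood Annex: $44,180 | Lower Pavilion: $158,740

Totals — residents 5,200, clients served 3,401.
Combined weights (70% residents + 30% clients served): Central Plaza 0.3172; Redwood Annex 0.1486; Lower Pavilion 0.5341.
Pro-rata amounts: Central Plaza 94,275.07; Redwood Annex 44,177.66; Lower Pavilion 158,747.27.
After rounding ($10): Central Plaza $94,280; Redwood Annex $44,180; Lower Pavilion $158,750. Sum = $297,210.
Difference $297,200 − $297,210 = −$10 applied to largest allocation (Lower Pavilion): Lower Pavilion becomes $158,740.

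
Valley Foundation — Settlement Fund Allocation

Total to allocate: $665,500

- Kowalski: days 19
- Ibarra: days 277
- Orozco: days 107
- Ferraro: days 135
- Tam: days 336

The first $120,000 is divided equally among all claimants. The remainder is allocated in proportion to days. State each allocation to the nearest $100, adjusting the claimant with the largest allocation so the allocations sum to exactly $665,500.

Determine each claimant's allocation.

$120,000 shared equally gives $24,000 per claimant.
Remainder $545,500 by days (total 874): Kowalski 11,858.70 → $11,900; Ibarra 172,887.30 → $172,900; Orozco 66,783.18 → $66,800; Ferraro 84,259.15 → $84,300; Tam 209,711.67 → $209,700.
Rounding difference −$100 on remainder applied to Tam.
Totals: Kowalski $24,000 + $11,900 = $35,900; Ibarra $24,000 + $172,900 = $196,900; Orozco $24,000 + $66,800 = $90,800; Ferraro $24,000 + $84,300 = $108,300; Tam $24,000 + $209,600 = $233,600.

Kowalski: $35,900 | Ibarra: $196,900 | Orozco: $90,800 | Ferraro: $108,300 | Tam: $233,600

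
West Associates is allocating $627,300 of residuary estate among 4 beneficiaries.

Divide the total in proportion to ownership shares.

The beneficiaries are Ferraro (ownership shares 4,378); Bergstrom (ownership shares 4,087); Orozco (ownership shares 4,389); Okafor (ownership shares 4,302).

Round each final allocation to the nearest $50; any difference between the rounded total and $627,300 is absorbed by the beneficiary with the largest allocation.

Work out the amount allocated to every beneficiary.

Ferraro: $160,100; Bergstrom: $149,450; Orozco: $160,450; Okafor: $157,300

Combined ownership shares = 17,156.
Pro-rata amounts: Ferraro 4,378/17,156 × $627,300 = 160,079.24; Bergstrom 4,087/17,156 × $627,300 = 149,438.98; Orozco 4,389/17,156 × $627,300 = 160,481.45; Okafor 4,302/17,156 × $627,300 = 157,300.34.
At nearest $50: Ferraro $160,100; Bergstrom $149,450; Orozco $160,500; Okafor $157,300. Sum = $627,350.
Difference $627,300 − $627,350 = −$50 applied to largest allocation (Orozco): Orozco becomes $160,450.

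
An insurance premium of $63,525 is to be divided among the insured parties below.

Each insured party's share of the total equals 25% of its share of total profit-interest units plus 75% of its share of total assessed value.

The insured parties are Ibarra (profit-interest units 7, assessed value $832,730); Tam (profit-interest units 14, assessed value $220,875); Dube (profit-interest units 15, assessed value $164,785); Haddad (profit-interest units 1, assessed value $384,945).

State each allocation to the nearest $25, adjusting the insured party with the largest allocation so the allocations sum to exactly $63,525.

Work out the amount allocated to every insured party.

Totals — profit-interest units 37, assessed value 1,603,335.
Blended shares (25% profit-interest units + 75% assessed value): Ibarra 0.4368; Tam 0.1979; Dube 0.1784; Haddad 0.1868.
Raw shares: Ibarra 27,749.47; Tam 12,572.51; Dube 11,335.00; Haddad 11,868.02.
Rounded to nearest $25: Ibarra $27,750; Tam $12,575; Dube $11,325; Haddad $11,875. Sum = $63,525.
Rounded total matches; no reconciliation needed.

Ibarra: $27,750 | Tam: $12,575 | Dube: $11,325 | Haddad: $11,875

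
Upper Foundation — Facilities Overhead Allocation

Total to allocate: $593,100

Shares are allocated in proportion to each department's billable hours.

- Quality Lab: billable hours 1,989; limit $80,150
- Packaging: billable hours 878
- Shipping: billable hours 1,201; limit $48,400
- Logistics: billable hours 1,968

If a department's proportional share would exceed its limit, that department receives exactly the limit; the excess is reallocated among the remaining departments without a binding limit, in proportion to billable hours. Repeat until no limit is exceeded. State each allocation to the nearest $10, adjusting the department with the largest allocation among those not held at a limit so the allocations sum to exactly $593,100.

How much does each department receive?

Quality Lab: $80,150 | Packaging: $143,320 | Shipping: $48,400 | Logistics: $321,230

Sum of billable hours: 6,036.
Proportional shares (ignoring caps): Quality Lab 195,440.01; Packaging 86,272.66; Shipping 118,010.79; Logistics 193,376.54.
Capped: Quality Lab ($80,150), Shipping ($48,400); residual $464,550 reallocated over remaining billable hours 2,846.
Shares after redistribution: Packaging 143,315.14 → $143,320; Logistics 321,234.86 → $321,230.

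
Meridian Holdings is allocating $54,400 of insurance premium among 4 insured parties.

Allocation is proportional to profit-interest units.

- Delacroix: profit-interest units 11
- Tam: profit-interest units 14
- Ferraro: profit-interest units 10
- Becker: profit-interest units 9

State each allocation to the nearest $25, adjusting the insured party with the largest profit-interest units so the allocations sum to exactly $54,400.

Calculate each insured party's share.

Delacroix: $13,600 · Tam: $17,300 · Ferraro: $12,375 · Becker: $11,125

Profit-interest units total: 11 + 14 + 10 + 9 = 44.
Pro-rata amounts: Delacroix 13,600.00; Tam 17,309.09; Ferraro 12,363.64; Becker 11,127.27.
Rounded to nearest $25: Delacroix $13,600; Tam $17,300; Ferraro $12,375; Becker $11,125. Sum = $54,400.
Rounded total matches; no reconciliation needed.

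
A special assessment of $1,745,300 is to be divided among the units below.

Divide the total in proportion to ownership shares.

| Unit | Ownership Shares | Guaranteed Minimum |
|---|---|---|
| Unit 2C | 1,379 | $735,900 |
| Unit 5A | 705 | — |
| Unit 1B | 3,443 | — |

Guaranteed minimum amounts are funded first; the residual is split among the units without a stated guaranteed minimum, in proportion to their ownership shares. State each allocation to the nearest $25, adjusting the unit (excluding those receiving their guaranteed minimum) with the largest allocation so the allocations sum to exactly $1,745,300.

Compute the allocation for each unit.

Unit 2C: $735,900 | Unit 5A: $171,550 | Unit 1B: $837,850

Minimums first: Unit 2C $735,900. Remaining pool $1,009,400.
Remaining pool split over remaining ownership shares 4,148: Unit 5A 171,559.06 → $171,550; Unit 1B 837,840.94 → $837,850.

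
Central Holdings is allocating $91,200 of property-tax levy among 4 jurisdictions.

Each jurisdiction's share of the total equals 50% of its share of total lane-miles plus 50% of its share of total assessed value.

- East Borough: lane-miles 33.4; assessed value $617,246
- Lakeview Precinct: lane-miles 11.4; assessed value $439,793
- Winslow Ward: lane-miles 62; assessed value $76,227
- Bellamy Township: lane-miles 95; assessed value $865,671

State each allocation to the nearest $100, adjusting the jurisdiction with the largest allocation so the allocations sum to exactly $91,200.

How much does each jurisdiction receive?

East Borough: $21,600; Lakeview Precinct: $12,600; Winslow Ward: $15,700; Bellamy Township: $41,300

Lane-miles total 201.8; assessed value total 1,998,937.
Combined weights (50% lane-miles + 50% assessed value): East Borough 0.2371; Lakeview Precinct 0.1383; Winslow Ward 0.1727; Bellamy Township 0.4519.
Unrounded shares: East Borough 21,627.97; Lakeview Precinct 12,608.63; Winslow Ward 15,748.81; Bellamy Township 41,214.59.
Rounded to nearest $100: East Borough $21,600; Lakeview Precinct $12,600; Winslow Ward $15,700; Bellamy Township $41,200. Sum = $91,100.
Difference $91,200 − $91,100 = +$100 applied to largest allocation (Bellamy Township): Bellamy Township becomes $41,300.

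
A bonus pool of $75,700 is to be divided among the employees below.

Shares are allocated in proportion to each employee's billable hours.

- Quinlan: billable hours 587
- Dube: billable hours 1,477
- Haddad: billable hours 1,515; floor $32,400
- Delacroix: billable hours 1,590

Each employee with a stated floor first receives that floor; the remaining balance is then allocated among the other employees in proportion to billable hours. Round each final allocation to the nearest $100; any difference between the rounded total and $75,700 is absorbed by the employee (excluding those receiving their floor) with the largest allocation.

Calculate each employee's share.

Fund the minimums — Haddad $32,400. Residual $43,300.
Residual split over remaining billable hours 3,654: Quinlan 6,955.97 → $7,000; Dube 17,502.49 → $17,500; Delacroix 18,841.54 → $18,800.

Quinlan: $7,000; Dube: $17,500; Haddad: $32,400; Delacroix: $18,800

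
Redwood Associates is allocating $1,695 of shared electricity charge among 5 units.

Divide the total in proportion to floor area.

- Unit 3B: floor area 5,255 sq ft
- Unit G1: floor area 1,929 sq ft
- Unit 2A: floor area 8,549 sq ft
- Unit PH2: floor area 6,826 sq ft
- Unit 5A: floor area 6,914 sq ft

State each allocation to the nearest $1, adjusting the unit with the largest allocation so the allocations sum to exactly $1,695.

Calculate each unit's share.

Combined floor area = 29,473.
Proportional shares: Unit 3B 5,255/29,473 × $1,695 = 302.22; Unit G1 1,929/29,473 × $1,695 = 110.94; Unit 2A 8,549/29,473 × $1,695 = 491.66; Unit PH2 6,826/29,473 × $1,695 = 392.57; Unit 5A 6,914/29,473 × $1,695 = 397.63.
After rounding ($1): Unit 3B $302; Unit G1 $111; Unit 2A $492; Unit PH2 $393; Unit 5A $398. Sum = $1,696.
Difference $1,695 − $1,696 = −$1 applied to largest allocation (Unit 2A): Unit 2A becomes $491.

Unit 3B: $302 · Unit G1: $111 · Unit 2A: $491 · Unit PH2: $393 · Unit 5A: $398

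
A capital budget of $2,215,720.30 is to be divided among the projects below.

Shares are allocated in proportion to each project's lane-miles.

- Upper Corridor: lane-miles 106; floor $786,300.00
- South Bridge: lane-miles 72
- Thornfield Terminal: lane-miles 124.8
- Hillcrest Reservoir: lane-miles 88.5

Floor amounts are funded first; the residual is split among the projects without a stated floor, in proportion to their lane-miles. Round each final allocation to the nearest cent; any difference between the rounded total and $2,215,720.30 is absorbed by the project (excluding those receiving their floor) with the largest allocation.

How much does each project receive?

Guaranteed amounts: Upper Corridor $786,300.00. Balance $1,429,420.30.
Balance split over remaining lane-miles 285.3: South Bridge 360,736.9842 → $360,736.98; Thornfield Terminal 625,277.4393 → $625,277.44; Hillcrest Reservoir 443,405.8764 → $443,405.88.

Upper Corridor: $786,300.00 · South Bridge: $360,736.98 · Thornfield Terminal: $625,277.44 · Hillcrest Reservoir: $443,405.88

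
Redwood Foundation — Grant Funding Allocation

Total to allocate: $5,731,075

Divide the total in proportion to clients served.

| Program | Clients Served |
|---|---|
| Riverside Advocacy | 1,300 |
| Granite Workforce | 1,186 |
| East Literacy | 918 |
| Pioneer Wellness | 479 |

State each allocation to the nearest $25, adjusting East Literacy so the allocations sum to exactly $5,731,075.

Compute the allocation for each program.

Total clients served = 3,883.
Pro-rata amounts: Riverside Advocacy 1,300/3,883 × $5,731,075 = 1,918,721.99; Granite Workforce 1,186/3,883 × $5,731,075 = 1,750,464.83; East Literacy 918/3,883 × $5,731,075 = 1,354,912.92; Pioneer Wellness 479/3,883 × $5,731,075 = 706,975.26.
At nearest $25: Riverside Advocacy $1,918,725; Granite Workforce $1,750,475; East Literacy $1,354,925; Pioneer Wellness $706,975. Sum = $5,731,100.
Difference $5,731,075 − $5,731,100 = −$25 applied to East Literacy: East Literacy becomes $1,354,900.

Riverside Advocacy: $1,918,725 | Granite Workforce: $1,750,475 | East Literacy: $1,354,900 | Pioneer Wellness: $706,975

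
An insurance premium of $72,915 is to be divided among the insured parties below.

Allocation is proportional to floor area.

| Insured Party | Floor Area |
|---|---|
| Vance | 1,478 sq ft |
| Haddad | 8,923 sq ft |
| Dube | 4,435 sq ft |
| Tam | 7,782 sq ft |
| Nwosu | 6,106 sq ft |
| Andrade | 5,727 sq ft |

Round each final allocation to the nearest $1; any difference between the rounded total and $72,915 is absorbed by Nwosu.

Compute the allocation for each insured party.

Total floor area = 34,451.
Proportional shares: Vance 1,478/34,451 × $72,915 = 3,128.16; Haddad 8,923/34,451 × $72,915 = 18,885.39; Dube 4,435/34,451 × $72,915 = 9,386.61; Tam 7,782/34,451 × $72,915 = 16,470.48; Nwosu 6,106/34,451 × $72,915 = 12,923.25; Andrade 5,727/34,451 × $72,915 = 12,121.11.
After rounding ($1): Vance $3,128; Haddad $18,885; Dube $9,387; Tam $16,470; Nwosu $12,923; Andrade $12,121. Sum = $72,914.
Difference $72,915 − $72,914 = +$1 applied to Nwosu: Nwosu becomes $12,924.

Vance: $3,128; Haddad: $18,885; Dube: $9,387; Tam: $16,470; Nwosu: $12,924; Andrade: $12,121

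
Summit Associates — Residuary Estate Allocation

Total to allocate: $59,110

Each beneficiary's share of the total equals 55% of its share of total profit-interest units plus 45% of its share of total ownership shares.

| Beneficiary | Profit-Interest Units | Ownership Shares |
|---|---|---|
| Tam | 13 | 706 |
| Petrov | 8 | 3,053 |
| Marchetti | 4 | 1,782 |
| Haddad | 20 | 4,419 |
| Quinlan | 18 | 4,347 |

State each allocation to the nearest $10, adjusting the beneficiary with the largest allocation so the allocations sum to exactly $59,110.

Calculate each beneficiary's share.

Tam: $8,020 | Petrov: $9,800 | Marchetti: $5,380 | Haddad: $18,540 | Quinlan: $17,370

Totals — profit-interest units 63, ownership shares 14,307.
Blended shares (55% profit-interest units + 45% ownership shares): Tam 0.1357; Petrov 0.1659; Marchetti 0.0910; Haddad 0.3136; Quinlan 0.2939.
Unrounded shares: Tam 8,021.11; Petrov 9,804.44; Marchetti 5,377.24; Haddad 18,536.58; Quinlan 17,370.63.
At nearest $10: Tam $8,020; Petrov $9,800; Marchetti $5,380; Haddad $18,540; Quinlan $17,370. Sum = $59,110.
Sum already equals the total — no adjustment.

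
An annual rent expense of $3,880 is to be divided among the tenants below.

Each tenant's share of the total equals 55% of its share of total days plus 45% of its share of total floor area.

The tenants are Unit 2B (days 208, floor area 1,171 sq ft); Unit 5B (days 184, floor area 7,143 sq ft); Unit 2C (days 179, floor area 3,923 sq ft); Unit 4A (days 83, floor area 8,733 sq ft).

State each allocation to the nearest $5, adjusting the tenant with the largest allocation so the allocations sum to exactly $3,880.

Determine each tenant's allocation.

Unit 2B: $775 · Unit 5B: $1,195 · Unit 2C: $910 · Unit 4A: $1,000

Totals — days 654, floor area 20,970.
Composite weights (55% days + 45% floor area): Unit 2B 0.2001; Unit 5B 0.3080; Unit 2C 0.2347; Unit 4A 0.2572.
Proportional shares: Unit 2B 776.20; Unit 5B 1,195.13; Unit 2C 910.71; Unit 4A 997.95.
At nearest $5: Unit 2B $775; Unit 5B $1,195; Unit 2C $910; Unit 4A $1,000. Sum = $3,880.
Sum already equals the total — no adjustment.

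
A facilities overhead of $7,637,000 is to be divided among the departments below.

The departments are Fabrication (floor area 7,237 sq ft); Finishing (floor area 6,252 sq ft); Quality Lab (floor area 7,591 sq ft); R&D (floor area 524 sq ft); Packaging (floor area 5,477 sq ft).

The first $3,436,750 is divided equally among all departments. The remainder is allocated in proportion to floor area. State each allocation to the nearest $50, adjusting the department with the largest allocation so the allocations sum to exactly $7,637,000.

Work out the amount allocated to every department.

Fabrication: $1,809,800 | Finishing: $1,657,050 | Quality Lab: $1,864,700 | R&D: $768,600 | Packaging: $1,536,850

First tranche $3,436,750 split equally: $687,350 each.
Remainder $4,200,250 by floor area (total 27,081): Fabrication 1,122,455.20 → $1,122,450; Finishing 969,682.18 → $969,700; Quality Lab 1,177,360.43 → $1,177,350; R&D 81,272.15 → $81,250; Packaging 849,480.05 → $849,500.
Totals: Fabrication $687,350 + $1,122,450 = $1,809,800; Finishing $687,350 + $969,700 = $1,657,050; Quality Lab $687,350 + $1,177,350 = $1,864,700; R&D $687,350 + $81,250 = $768,600; Packaging $687,350 + $849,500 = $1,536,850.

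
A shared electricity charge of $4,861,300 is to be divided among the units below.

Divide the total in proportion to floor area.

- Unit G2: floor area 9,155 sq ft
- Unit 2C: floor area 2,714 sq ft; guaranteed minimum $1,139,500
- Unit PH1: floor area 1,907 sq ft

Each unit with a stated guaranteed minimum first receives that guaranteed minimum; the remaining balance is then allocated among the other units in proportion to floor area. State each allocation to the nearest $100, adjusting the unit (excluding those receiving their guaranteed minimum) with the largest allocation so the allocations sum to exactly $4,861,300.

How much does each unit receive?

Unit G2: $3,080,200; Unit 2C: $1,139,500; Unit PH1: $641,600

Minimums first: Unit 2C $1,139,500. Balance $3,721,800.
Balance split over remaining floor area 11,062: Unit G2 3,080,191.56 → $3,080,200; Unit PH1 641,608.44 → $641,600.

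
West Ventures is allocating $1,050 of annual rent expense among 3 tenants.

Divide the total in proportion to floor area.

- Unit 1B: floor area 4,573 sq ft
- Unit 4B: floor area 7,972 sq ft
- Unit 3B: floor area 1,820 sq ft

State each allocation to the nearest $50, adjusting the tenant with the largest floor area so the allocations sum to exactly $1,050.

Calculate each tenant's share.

Unit 1B: $350 · Unit 4B: $550 · Unit 3B: $150

Combined floor area = 14,365.
Proportional shares: Unit 1B 4,573/14,365 × $1,050 = 334.26; Unit 4B 7,972/14,365 × $1,050 = 582.71; Unit 3B 1,820/14,365 × $1,050 = 133.03.
Rounded to nearest $50: Unit 1B $350; Unit 4B $600; Unit 3B $150. Sum = $1,100.
Difference $1,050 − $1,100 = −$50 applied to largest floor area (Unit 4B): Unit 4B becomes $550.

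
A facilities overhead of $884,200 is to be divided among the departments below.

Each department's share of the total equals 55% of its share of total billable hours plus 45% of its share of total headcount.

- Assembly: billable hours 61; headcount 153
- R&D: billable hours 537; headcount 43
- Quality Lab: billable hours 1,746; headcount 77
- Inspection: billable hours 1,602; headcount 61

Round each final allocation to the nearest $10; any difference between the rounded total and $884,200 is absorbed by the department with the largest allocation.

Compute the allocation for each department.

Billable hours total 3,946; headcount total 334.
Composite weights (55% billable hours + 45% headcount): Assembly 0.2146; R&D 0.1328; Quality Lab 0.3471; Inspection 0.3055.
Unrounded shares: Assembly 189,784.69; R&D 117,405.91; Quality Lab 306,908.37; Inspection 270,101.03.
At nearest $10: Assembly $189,780; R&D $117,410; Quality Lab $306,910; Inspection $270,100. Sum = $884,200.
Sum already equals the total — no adjustment.

Assembly: $189,780 · R&D: $117,410 · Quality Lab: $306,910 · Inspection: $270,100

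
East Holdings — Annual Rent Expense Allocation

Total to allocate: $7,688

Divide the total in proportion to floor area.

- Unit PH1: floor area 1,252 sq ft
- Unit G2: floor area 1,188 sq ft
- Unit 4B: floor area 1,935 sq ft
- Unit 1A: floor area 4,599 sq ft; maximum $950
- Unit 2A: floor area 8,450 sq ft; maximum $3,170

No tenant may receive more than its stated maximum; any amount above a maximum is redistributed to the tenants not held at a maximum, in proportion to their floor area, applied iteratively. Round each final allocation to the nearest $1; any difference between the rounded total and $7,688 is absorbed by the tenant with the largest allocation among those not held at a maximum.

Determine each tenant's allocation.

Unit PH1: $1,021 · Unit G2: $969 · Unit 4B: $1,578 · Unit 1A: $950 · Unit 2A: $3,170

Sum of floor area: 17,424.
Pro-rata shares before constraints: Unit PH1 552.42; Unit G2 524.18; Unit 4B 853.78; Unit 1A 2,029.22; Unit 2A 3,728.40.
Capped: Unit 1A ($950), Unit 2A ($3,170); residual $3,568 reallocated over remaining floor area 4,375.
Shares after redistribution: Unit PH1 1,021.06 → $1,021; Unit G2 968.86 → $969; Unit 4B 1,578.08 → $1,578.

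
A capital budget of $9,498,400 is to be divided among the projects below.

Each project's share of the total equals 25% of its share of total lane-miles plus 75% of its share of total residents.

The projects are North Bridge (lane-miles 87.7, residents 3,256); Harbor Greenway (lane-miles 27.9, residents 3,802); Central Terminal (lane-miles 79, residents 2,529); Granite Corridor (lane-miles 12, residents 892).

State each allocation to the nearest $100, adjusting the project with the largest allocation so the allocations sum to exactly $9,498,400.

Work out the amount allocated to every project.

North Bridge: $3,221,500; Harbor Greenway: $2,905,300; Central Terminal: $2,627,300; Granite Corridor: $744,300

Totals — lane-miles 206.6, residents 10,479.
Combined weights (25% lane-miles + 75% residents): North Bridge 0.3392; Harbor Greenway 0.3059; Central Terminal 0.2766; Granite Corridor 0.0784.
Unrounded shares: North Bridge 3,221,481.58; Harbor Greenway 2,905,337.83; Central Terminal 2,627,259.53; Granite Corridor 744,321.06.
After rounding ($100): North Bridge $3,221,500; Harbor Greenway $2,905,300; Central Terminal $2,627,300; Granite Corridor $744,300. Sum = $9,498,400.
Sum already equals the total — no adjustment.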